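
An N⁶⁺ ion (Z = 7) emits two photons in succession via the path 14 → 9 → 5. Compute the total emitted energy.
23.2657 eV

The energy levels of N⁶⁺ are E_n = -13.6057 × 7² / n² eV.

First transition (14 → 9):
ΔE₁ = |E_9 - E_14|
ΔE₁ = |-8.2306086420 - (-3.4014250000)| = 4.8291836 eV

Second transition (9 → 5):
ΔE₂ = |E_5 - E_9|
ΔE₂ = |-26.6671720000 - (-8.2306086420)| = 18.4365634 eV

Total energy released:
E_total = ΔE₁ + ΔE₂ = 4.8291836 + 18.4365634 = 23.2657 eV

Note: This equals the direct transition 14 → 5: 23.2657 eV ✓
Energy is conserved regardless of the path taken.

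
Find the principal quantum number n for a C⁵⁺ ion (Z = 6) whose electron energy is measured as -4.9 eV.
n = 10

The exact energy levels follow E_n = -13.6057 Z² / n² eV with Z = 6.

The measured value (-4.9 eV) is reported to only 2 significant figures, so we must test candidate n values and see which one matches to that precision.

Candidate energies:
  n = 8:  E = -13.6057 × 6² / 8² = -7.653206 eV
  n = 9:  E = -13.6057 × 6² / 9² = -6.046978 eV
  n = 10:  E = -13.6057 × 6² / 10² = -4.898052 eV  ← matches
  n = 11:  E = -13.6057 × 6² / 11² = -4.047977 eV
  n = 12:  E = -13.6057 × 6² / 12² = -3.401425 eV

Checking against the measurement of -4.9 eV (2 sig figs), only n = 10 agrees:
E_10 = -4.898052 eV, which rounds to -4.9 eV ✓

Therefore n = 10.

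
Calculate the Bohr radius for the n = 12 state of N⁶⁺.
1.088593 nm (or 10.885931 Å)

The Bohr radius formula is:
r_n = n² a₀ / Z

where a₀ = 0.052917721 nm is the Bohr radius.

For N⁶⁺ (Z = 7) at n = 12:
r_12 = 12² × 0.052917721 nm / 7
r_12 = 144 × 0.052917721 nm / 7
r_12 = 7.6201518 nm / 7
r_12 = 1.088593 nm

The electron orbits at approximately 1.088593 nm from the nucleus.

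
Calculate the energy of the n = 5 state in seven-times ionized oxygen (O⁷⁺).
-34.8306 eV

For hydrogen-like ions, the energy levels scale with Z²:
E_n = -13.6057 Z² / n² eV

For O⁷⁺ (Z = 8) at n = 5:
E_5 = -13.6057 × 8² / 5²
E_5 = -13.6057 × 64 / 25
E_5 = -870.7648 / 25
E_5 = -34.8306 eV

The energy is 64 times more negative than hydrogen at the same n due to the stronger nuclear charge.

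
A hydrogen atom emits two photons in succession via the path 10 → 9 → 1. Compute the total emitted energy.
13.46964 eV

The energy levels of hydrogen are E_n = -13.6057 / n² eV.

First transition (10 → 9):
ΔE₁ = |E_9 - E_10|
ΔE₁ = |-0.16797160494 - (-0.13605700000)| = 0.03191460 eV

Second transition (9 → 1):
ΔE₂ = |E_1 - E_9|
ΔE₂ = |-13.60570000000 - (-0.16797160494)| = 13.43772840 eV

Total energy released:
E_total = ΔE₁ + ΔE₂ = 0.03191460 + 13.43772840 = 13.46964 eV

Note: This equals the direct transition 10 → 1: 13.46964 eV ✓
Energy is conserved regardless of the path taken.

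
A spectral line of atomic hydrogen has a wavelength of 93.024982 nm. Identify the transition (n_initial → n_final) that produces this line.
n = 7 → n = 1

First, find the photon energy from the wavelength (hc = 1239.84 eV·nm):
E = hc/λ = 1239.84 eV·nm / 93.024982 nm = 13.328033 eV

The energy levels of hydrogen satisfy E_n = -13.6057 / n² eV, so an emission n_i → n_f releases
ΔE = 13.6057 × (1/n_f² − 1/n_i²) eV.

Setting ΔE equal to the photon energy:
1/n_f² − 1/n_i² = 13.328033 / 13.6057 = 0.97959186

Since 1/n_i² must be positive, we need 1/n_f² > 0.97959186, i.e. n_f ≤ 1. For each allowed n_f, solve n_i = (1/n_f² − 0.97959186)^(−1/2) and check whether it is a whole number:
  n_f = 1: 1/n_i² = 1.00000000 − 0.97959186 = 0.02040814 → n_i = 7.000  → integer, n_i = 7 ✓

Only n_f = 1 gives an integer upper level, n_i = 7.

The transition is from n = 7 to n = 1 (emission).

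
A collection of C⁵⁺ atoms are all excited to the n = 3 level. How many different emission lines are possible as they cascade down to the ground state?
3

The electron can occupy levels n = 1, 2, ..., 3 during de-excitation — that is m = 3 - 1 + 1 = 3 distinct levels.

The number of distinct spectral lines equals the number of ways to choose 2 of these m levels (each pair gives one possible emission transition):

Number of lines = m(m-1)/2 = 3×2/2 = 3

These correspond to all possible transitions between the 3 levels:
3 → 2, 3 → 1, 2 → 1

Each transition produces a photon with a unique energy (and thus wavelength). This count does not depend on Z.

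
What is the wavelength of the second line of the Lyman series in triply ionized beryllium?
6.407 nm

The lines of a series are numbered from the longest wavelength (smallest ΔE) outward; the second line is the transition from n = n_f + 2 to n_f.
The Lyman series has all transitions ending at n_f = 1.

For Be³⁺ (Z = 4), the second line (β-line) is the jump from n = 3 to n = 1:
E_3 = -13.6057 × 4² / 3² = -24.18791 eV
E_1 = -13.6057 × 4² / 1² = -217.69120 eV
ΔE = E_3 - E_1 = 193.50329 eV

λ = hc/E = 1239.84 eV·nm / 193.50329 eV
λ = 6.407 nm

This is the β-line of the Lyman series in Be³⁺.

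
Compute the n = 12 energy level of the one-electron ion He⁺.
-0.37794 eV

For hydrogen-like ions, the energy levels scale with Z²:
E_n = -13.6057 Z² / n² eV

For He⁺ (Z = 2) at n = 12:
E_12 = -13.6057 × 2² / 12²
E_12 = -13.6057 × 4 / 144
E_12 = -54.4228 / 144
E_12 = -0.37794 eV

The energy is 4 times more negative than hydrogen at the same n due to the stronger nuclear charge.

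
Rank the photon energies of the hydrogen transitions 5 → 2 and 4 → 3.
5 → 2

Calculate the energy for each transition:

Transition 5 → 2:
ΔE₁ = |E_2 - E_5| = |-13.6057/2² - (-13.6057/5²)|
ΔE₁ = |-3.4014250000 - (-0.5442280000)| = 2.8571970 eV

Transition 4 → 3:
ΔE₂ = |E_3 - E_4| = |-13.6057/3² - (-13.6057/4²)|
ΔE₂ = |-1.5117444444 - (-0.8503562500)| = 0.6613882 eV

Since 2.8571970 eV > 0.6613882 eV, the transition 5 → 2 emits the more energetic photon.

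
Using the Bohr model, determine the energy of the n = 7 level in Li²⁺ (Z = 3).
-2.4990 eV

For hydrogen-like ions, the energy levels scale with Z²:
E_n = -13.6057 Z² / n² eV

For Li²⁺ (Z = 3) at n = 7:
E_7 = -13.6057 × 3² / 7²
E_7 = -13.6057 × 9 / 49
E_7 = -122.4513 / 49
E_7 = -2.4990 eV

The energy is 9 times more negative than hydrogen at the same n due to the stronger nuclear charge.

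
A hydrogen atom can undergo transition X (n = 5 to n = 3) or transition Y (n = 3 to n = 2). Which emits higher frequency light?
3 → 2

Calculate the energy for each transition:

Transition 5 → 3:
ΔE₁ = |E_3 - E_5| = |-13.6057/3² - (-13.6057/5²)|
ΔE₁ = |-1.511744444 - (-0.544228000)| = 0.967516 eV

Transition 3 → 2:
ΔE₂ = |E_2 - E_3| = |-13.6057/2² - (-13.6057/3²)|
ΔE₂ = |-3.401425000 - (-1.511744444)| = 1.889681 eV

Since 1.889681 eV > 0.967516 eV, the transition 3 → 2 emits the more energetic photon.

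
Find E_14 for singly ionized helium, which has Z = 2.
-0.28 eV

For hydrogen-like ions, the energy levels scale with Z²:
E_n = -13.6057 Z² / n² eV

For He⁺ (Z = 2) at n = 14:
E_14 = -13.6057 × 2² / 14²
E_14 = -13.6057 × 4 / 196
E_14 = -54.4228 / 196
E_14 = -0.28 eV

The energy is 4 times more negative than hydrogen at the same n due to the stronger nuclear charge.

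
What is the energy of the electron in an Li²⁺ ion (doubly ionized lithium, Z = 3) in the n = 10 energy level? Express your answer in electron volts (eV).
-1.22451 eV

The energy levels of a hydrogen-like atom are given by:
E_n = -13.6057 Z² / n² eV  (with Z = 3 for Li²⁺)

For n = 10:
E_10 = -13.6057 × 3² / 10²
E_10 = -13.6057 × 9 / 100
E_10 = -1.22451 eV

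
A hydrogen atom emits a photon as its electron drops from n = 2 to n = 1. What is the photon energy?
10.20 eV

The energy levels are E_n = -13.6057 eV / n².

Energy at n = 2: E_2 = -13.6057 / 2² = -3.40143 eV
Energy at n = 1: E_1 = -13.6057 / 1² = -13.60570 eV

For emission (electron falling to lower state), the photon energy is:
E_photon = E_2 - E_1 = |-3.40143 - (-13.60570)|
E_photon = 10.20 eV

This energy is carried away by the emitted photon.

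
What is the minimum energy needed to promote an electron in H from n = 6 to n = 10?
0.242 eV

The energy levels of a hydrogen-like atom are E_n = -13.6057 eV / n².

Energy at n = 6: E_6 = -13.6057 / 6² = -0.377936 eV
Energy at n = 10: E_10 = -13.6057 / 10² = -0.136057 eV

The excitation energy is the difference:
ΔE = E_10 - E_6
ΔE = -0.136057 - (-0.377936)
ΔE = 0.242 eV

Since this is positive, energy must be absorbed (photon absorption).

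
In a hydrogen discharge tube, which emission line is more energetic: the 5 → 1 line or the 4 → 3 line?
5 → 1

Calculate the energy for each transition:

Transition 5 → 1:
ΔE₁ = |E_1 - E_5| = |-13.6057/1² - (-13.6057/5²)|
ΔE₁ = |-13.6057000000 - (-0.5442280000)| = 13.0614720 eV

Transition 4 → 3:
ΔE₂ = |E_3 - E_4| = |-13.6057/3² - (-13.6057/4²)|
ΔE₂ = |-1.5117444444 - (-0.8503562500)| = 0.6613882 eV

Since 13.0614720 eV > 0.6613882 eV, the transition 5 → 1 emits the more energetic photon.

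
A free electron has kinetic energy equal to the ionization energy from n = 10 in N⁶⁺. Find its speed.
1.53138e+06 m/s (or 0.51% of c)

The binding energy at n = 10 for N⁶⁺ is:
E_10 = -13.6057 × 7²/10² = -6.66679300 eV
|E_10| = 6.66679300 eV

Convert to Joules:
KE = 6.66679300 eV × (1.602177 × 10⁻¹⁹ J/eV) = 1.0681382e-18 J

Using KE = ½mv²:
v = √(2·KE/m_e)
v = √(2 × 1.0681382e-18 J / 9.10938 × 10⁻³¹ kg)
v = 1.53138e+06 m/s

This is approximately 0.51% the speed of light.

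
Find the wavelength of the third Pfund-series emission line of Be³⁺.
233.6577 nm

The lines of a series are numbered from the longest wavelength (smallest ΔE) outward; the third line is the transition from n = n_f + 3 to n_f.
The Pfund series has all transitions ending at n_f = 5.

For Be³⁺ (Z = 4), the third line (γ-line) is the jump from n = 8 to n = 5:
E_8 = -13.6057 × 4² / 8² = -3.40142500 eV
E_5 = -13.6057 × 4² / 5² = -8.70764800 eV
ΔE = E_8 - E_5 = 5.30622300 eV

λ = hc/E = 1239.84 eV·nm / 5.30622300 eV
λ = 233.6577 nm

This is the γ-line of the Pfund series in Be³⁺.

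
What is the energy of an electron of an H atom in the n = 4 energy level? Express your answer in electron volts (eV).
-0.85036 eV

The energy levels of a hydrogen-like atom are given by:
E_n = -13.6057 eV / n²

For n = 4:
E_4 = -13.6057 eV / 4²
E_4 = -13.6057 eV / 16
E_4 = -0.85036 eV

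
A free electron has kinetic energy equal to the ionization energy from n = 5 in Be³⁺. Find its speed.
1.750e+06 m/s (or 0.584% of c)

The binding energy at n = 5 for Be³⁺ is:
E_5 = -13.6057 × 4²/5² = -8.707648 eV
|E_5| = 8.707648 eV

Convert to Joules:
KE = 8.707648 eV × (1.602177 × 10⁻¹⁹ J/eV) = 1.39512e-18 J

Using KE = ½mv²:
v = √(2·KE/m_e)
v = √(2 × 1.39512e-18 J / 9.10938 × 10⁻³¹ kg)
v = 1.750e+06 m/s

This is approximately 0.584% the speed of light.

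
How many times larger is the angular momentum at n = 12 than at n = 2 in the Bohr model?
6.000000

In the Bohr model, L_n = nℏ, so the ratio is purely the ratio of quantum numbers:

L_12/L_2 = 12ℏ / 2ℏ = 12/2 = 6.000000

The angular momentum scales linearly with n.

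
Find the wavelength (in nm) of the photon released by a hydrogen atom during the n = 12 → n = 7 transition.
6768.30 nm

First, find the transition energy using E_n = -13.6057 / n² eV:
E_12 = -13.6057 / 12² = -0.09448403 eV
E_7 = -13.6057 / 7² = -0.27766735 eV

Photon energy: |ΔE| = |E_7 - E_12| = 0.18318332 eV

Convert to wavelength using E = hc/λ with hc = 1239.84 eV·nm:
λ = hc/E = 1239.84 eV·nm / 0.18318332 eV
λ = 6768.30 nm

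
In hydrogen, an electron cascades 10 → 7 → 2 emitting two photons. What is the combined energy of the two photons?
3.265368 eV

The energy levels of hydrogen are E_n = -13.6057 / n² eV.

First transition (10 → 7):
ΔE₁ = |E_7 - E_10|
ΔE₁ = |-0.277667346939 - (-0.136057000000)| = 0.141610347 eV

Second transition (7 → 2):
ΔE₂ = |E_2 - E_7|
ΔE₂ = |-3.401425000000 - (-0.277667346939)| = 3.123757653 eV

Total energy released:
E_total = ΔE₁ + ΔE₂ = 0.141610347 + 3.123757653 = 3.265368 eV

Note: This equals the direct transition 10 → 2: 3.265368 eV ✓
Energy is conserved regardless of the path taken.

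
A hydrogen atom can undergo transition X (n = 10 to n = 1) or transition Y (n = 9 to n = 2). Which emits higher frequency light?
10 → 1

Calculate the energy for each transition:

Transition 10 → 1:
ΔE₁ = |E_1 - E_10| = |-13.6057/1² - (-13.6057/10²)|
ΔE₁ = |-13.6057000000 - (-0.1360570000)| = 13.4696430 eV

Transition 9 → 2:
ΔE₂ = |E_2 - E_9| = |-13.6057/2² - (-13.6057/9²)|
ΔE₂ = |-3.4014250000 - (-0.1679716049)| = 3.2334534 eV

Since 13.4696430 eV > 3.2334534 eV, the transition 10 → 1 emits the more energetic photon.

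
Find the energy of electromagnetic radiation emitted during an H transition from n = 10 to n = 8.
0.07653 eV

The energy levels are E_n = -13.6057 eV / n².

Energy at n = 10: E_10 = -13.6057 / 10² = -0.13605700 eV
Energy at n = 8: E_8 = -13.6057 / 8² = -0.21258906 eV

For emission (electron falling to lower state), the photon energy is:
E_photon = E_10 - E_8 = |-0.13605700 - (-0.21258906)|
E_photon = 0.07653 eV

This energy is carried away by the emitted photon.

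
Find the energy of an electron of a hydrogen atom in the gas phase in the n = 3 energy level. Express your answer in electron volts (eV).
-1.511744 eV

The energy levels of a hydrogen-like atom are given by:
E_n = -13.6057 eV / n²

For n = 3:
E_3 = -13.6057 eV / 3²
E_3 = -13.6057 eV / 9
E_3 = -1.511744 eV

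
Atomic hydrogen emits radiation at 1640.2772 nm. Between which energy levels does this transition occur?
n = 12 → n = 4

First, find the photon energy from the wavelength (hc = 1239.84 eV·nm):
E = hc/λ = 1239.84 eV·nm / 1640.2772 nm = 0.75587224 eV

The energy levels of hydrogen satisfy E_n = -13.6057 / n² eV, so an emission n_i → n_f releases
ΔE = 13.6057 × (1/n_f² − 1/n_i²) eV.

Setting ΔE equal to the photon energy:
1/n_f² − 1/n_i² = 0.75587224 / 13.6057 = 0.055555557

Since 1/n_i² must be positive, we need 1/n_f² > 0.055555557, i.e. n_f ≤ 4. For each allowed n_f, solve n_i = (1/n_f² − 0.055555557)^(−1/2) and check whether it is a whole number:
  n_f = 1: 1/n_i² = 1.000000000 − 0.055555557 = 0.944444443 → n_i = 1.029  (not an integer) ✗
  n_f = 2: 1/n_i² = 0.250000000 − 0.055555557 = 0.194444443 → n_i = 2.268  (not an integer) ✗
  n_f = 3: 1/n_i² = 0.111111111 − 0.055555557 = 0.055555554 → n_i = 4.243  (not an integer) ✗
  n_f = 4: 1/n_i² = 0.062500000 − 0.055555557 = 0.006944443 → n_i = 12.000  → integer, n_i = 12 ✓

Only n_f = 4 gives an integer upper level, n_i = 12.

The transition is from n = 12 to n = 4 (emission).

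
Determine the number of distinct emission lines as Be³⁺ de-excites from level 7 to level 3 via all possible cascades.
10

The electron can occupy levels n = 3, 4, ..., 7 during de-excitation — that is m = 7 - 3 + 1 = 5 distinct levels.

The number of distinct spectral lines equals the number of ways to choose 2 of these m levels (each pair gives one possible emission transition):

Number of lines = m(m-1)/2 = 5×4/2 = 10

These correspond to all possible transitions between the 5 levels:
7 → 6, 7 → 5, 7 → 4, 7 → 3, 6 → 5, 6 → 4, 6 → 3, 5 → 4...

Each transition produces a photon with a unique energy (and thus wavelength). This count does not depend on Z.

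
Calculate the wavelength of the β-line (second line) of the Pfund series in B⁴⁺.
186.05 nm

The lines of a series are numbered from the longest wavelength (smallest ΔE) outward; the second line is the transition from n = n_f + 2 to n_f.
The Pfund series has all transitions ending at n_f = 5.

For B⁴⁺ (Z = 5), the second line (β-line) is the jump from n = 7 to n = 5:
E_7 = -13.6057 × 5² / 7² = -6.941684 eV
E_5 = -13.6057 × 5² / 5² = -13.605700 eV
ΔE = E_7 - E_5 = 6.664016 eV

λ = hc/E = 1239.84 eV·nm / 6.664016 eV
λ = 186.05 nm

This is the β-line of the Pfund series in B⁴⁺.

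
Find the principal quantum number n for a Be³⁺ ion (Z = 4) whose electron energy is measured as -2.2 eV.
n = 10

The exact energy levels follow E_n = -13.6057 Z² / n² eV with Z = 4.

The measured value (-2.2 eV) is reported to only 2 significant figures, so we must test candidate n values and see which one matches to that precision.

Candidate energies:
  n = 8:  E = -13.6057 × 4² / 8² = -3.40143 eV
  n = 9:  E = -13.6057 × 4² / 9² = -2.68755 eV
  n = 10:  E = -13.6057 × 4² / 10² = -2.17691 eV  ← matches
  n = 11:  E = -13.6057 × 4² / 11² = -1.79910 eV
  n = 12:  E = -13.6057 × 4² / 12² = -1.51174 eV

Checking against the measurement of -2.2 eV (2 sig figs), only n = 10 agrees:
E_10 = -2.17691 eV, which rounds to -2.2 eV ✓

Therefore n = 10.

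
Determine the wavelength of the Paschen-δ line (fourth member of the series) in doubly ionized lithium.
111.63 nm

The lines of a series are numbered from the longest wavelength (smallest ΔE) outward; the fourth line is the transition from n = n_f + 4 to n_f.
The Paschen series has all transitions ending at n_f = 3.

For Li²⁺ (Z = 3), the fourth line (δ-line) is the jump from n = 7 to n = 3:
E_7 = -13.6057 × 3² / 7² = -2.49901 eV
E_3 = -13.6057 × 3² / 3² = -13.60570 eV
ΔE = E_7 - E_3 = 11.10669 eV

λ = hc/E = 1239.84 eV·nm / 11.10669 eV
λ = 111.63 nm

This is the δ-line of the Paschen series in Li²⁺.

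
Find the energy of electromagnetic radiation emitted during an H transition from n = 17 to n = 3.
1.4647 eV

The energy levels are E_n = -13.6057 eV / n².

Energy at n = 17: E_17 = -13.6057 / 17² = -0.0470785 eV
Energy at n = 3: E_3 = -13.6057 / 3² = -1.5117444 eV

For emission (electron falling to lower state), the photon energy is:
E_photon = E_17 - E_3 = |-0.0470785 - (-1.5117444)|
E_photon = 1.4647 eV

This energy is carried away by the emitted photon.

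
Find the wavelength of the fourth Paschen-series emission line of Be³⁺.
62.79 nm

The lines of a series are numbered from the longest wavelength (smallest ΔE) outward; the fourth line is the transition from n = n_f + 4 to n_f.
The Paschen series has all transitions ending at n_f = 3.

For Be³⁺ (Z = 4), the fourth line (δ-line) is the jump from n = 7 to n = 3:
E_7 = -13.6057 × 4² / 7² = -4.4427 eV
E_3 = -13.6057 × 4² / 3² = -24.1879 eV
ΔE = E_7 - E_3 = 19.7452 eV

λ = hc/E = 1239.84 eV·nm / 19.7452 eV
λ = 62.79 nm

This is the δ-line of the Paschen series in Be³⁺.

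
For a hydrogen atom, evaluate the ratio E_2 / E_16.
64.000000

Using E_n = -13.6057 Z² / n² eV with Z = 1:

E_2 = -13.6057 / 2² = -13.6057 / 4 = -3.401425000000 eV
E_16 = -13.6057 / 16² = -13.6057 / 256 = -0.053147265625 eV

The ratio is:
E_2/E_16 = (-3.401425000000) / (-0.053147265625)
E_2/E_16 = (-13.6057/4) / (-13.6057/256)
E_2/E_16 = 256/4
E_2/E_16 = 64.000000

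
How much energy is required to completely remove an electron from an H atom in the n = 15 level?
0.0605 eV

The ionization energy is the energy needed to remove the electron completely (n → ∞).

For hydrogen, E_n = -13.6057 eV / n².

At n = 15: E_15 = -13.6057 / 15² = -0.0604698 eV
At n = ∞: E_∞ = 0 eV

Ionization energy = E_∞ - E_15 = 0 - (-0.0604698) = 0.0604698 eV
Ionization energy ≈ 0.0605 eV

This is also called the binding energy of the electron in state n = 15.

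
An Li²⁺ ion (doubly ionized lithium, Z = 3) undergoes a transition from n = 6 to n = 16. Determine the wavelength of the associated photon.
424.15 nm

First, find the transition energy using E_n = -13.6057 Z² / n² eV:
E_6 = -13.6057 × 3² / 6² = -3.401425 eV
E_16 = -13.6057 × 3² / 16² = -0.478325 eV

Photon energy: |ΔE| = |E_16 - E_6| = 2.923100 eV

Convert to wavelength using E = hc/λ with hc = 1239.84 eV·nm:
λ = hc/E = 1239.84 eV·nm / 2.923100 eV
λ = 424.15 nm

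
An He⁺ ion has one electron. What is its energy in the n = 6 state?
-1.512 eV

For hydrogen-like ions, the energy levels scale with Z²:
E_n = -13.6057 Z² / n² eV

For He⁺ (Z = 2) at n = 6:
E_6 = -13.6057 × 2² / 6²
E_6 = -13.6057 × 4 / 36
E_6 = -54.4228 / 36
E_6 = -1.512 eV

The energy is 4 times more negative than hydrogen at the same n due to the stronger nuclear charge.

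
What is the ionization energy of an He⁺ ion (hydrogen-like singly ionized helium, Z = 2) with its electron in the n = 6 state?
1.5117 eV

The ionization energy is the energy needed to remove the electron completely (n → ∞).

For a hydrogen-like ion with Z = 2, E_n = -13.6057 Z² / n² eV.

At n = 6: E_6 = -13.6057 × 2² / 6² = -1.5117444 eV
At n = ∞: E_∞ = 0 eV

Ionization energy = E_∞ - E_6 = 0 - (-1.5117444) = 1.5117444 eV
Ionization energy ≈ 1.5117 eV

This is also called the binding energy of the electron in state n = 6.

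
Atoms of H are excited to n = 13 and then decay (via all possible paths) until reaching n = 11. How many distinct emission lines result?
3

The electron can occupy levels n = 11, 12, ..., 13 during de-excitation — that is m = 13 - 11 + 1 = 3 distinct levels.

The number of distinct spectral lines equals the number of ways to choose 2 of these m levels (each pair gives one possible emission transition):

Number of lines = m(m-1)/2 = 3×2/2 = 3

These correspond to all possible transitions between the 3 levels:
13 → 12, 13 → 11, 12 → 11

Each transition produces a photon with a unique energy (and thus wavelength). This count does not depend on Z.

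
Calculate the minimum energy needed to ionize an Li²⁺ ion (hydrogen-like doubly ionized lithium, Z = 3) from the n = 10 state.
1.2245 eV

The ionization energy is the energy needed to remove the electron completely (n → ∞).

For a hydrogen-like ion with Z = 3, E_n = -13.6057 Z² / n² eV.

At n = 10: E_10 = -13.6057 × 3² / 10² = -1.2245130 eV
At n = ∞: E_∞ = 0 eV

Ionization energy = E_∞ - E_10 = 0 - (-1.2245130) = 1.2245130 eV
Ionization energy ≈ 1.2245 eV

This is also called the binding energy of the electron in state n = 10.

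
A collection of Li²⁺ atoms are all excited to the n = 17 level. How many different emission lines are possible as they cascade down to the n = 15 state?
3

The electron can occupy levels n = 15, 16, ..., 17 during de-excitation — that is m = 17 - 15 + 1 = 3 distinct levels.

The number of distinct spectral lines equals the number of ways to choose 2 of these m levels (each pair gives one possible emission transition):

Number of lines = m(m-1)/2 = 3×2/2 = 3

These correspond to all possible transitions between the 3 levels:
17 → 16, 17 → 15, 16 → 15

Each transition produces a photon with a unique energy (and thus wavelength). This count does not depend on Z.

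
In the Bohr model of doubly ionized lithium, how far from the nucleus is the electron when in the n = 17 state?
5.0977 nm (or 50.9774 Å)

The Bohr radius formula is:
r_n = n² a₀ / Z

where a₀ = 0.0529177 nm is the Bohr radius.

For Li²⁺ (Z = 3) at n = 17:
r_17 = 17² × 0.0529177 nm / 3
r_17 = 289 × 0.0529177 nm / 3
r_17 = 15.29322 nm / 3
r_17 = 5.0977 nm

The electron orbits at approximately 5.0977 nm from the nucleus.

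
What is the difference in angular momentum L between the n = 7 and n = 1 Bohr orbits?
6.327e-34 J·s (or 6ℏ)

In the Bohr model, L_n = nℏ where ℏ = 1.05457e-34 J·s.

L_7 = 7ℏ = 7.38199e-34 J·s
L_1 = 1ℏ = 1.05457e-34 J·s

ΔL = L_7 - L_1 = (7 - 1)ℏ = 6ℏ
ΔL = 6 × 1.05457e-34 J·s = 6.327e-34 J·s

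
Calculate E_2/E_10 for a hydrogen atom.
25.00000

Using E_n = -13.6057 Z² / n² eV with Z = 1:

E_2 = -13.6057 / 2² = -13.6057 / 4 = -3.40142500000 eV
E_10 = -13.6057 / 10² = -13.6057 / 100 = -0.13605700000 eV

The ratio is:
E_2/E_10 = (-3.40142500000) / (-0.13605700000)
E_2/E_10 = (-13.6057/4) / (-13.6057/100)
E_2/E_10 = 100/4
E_2/E_10 = 25.00000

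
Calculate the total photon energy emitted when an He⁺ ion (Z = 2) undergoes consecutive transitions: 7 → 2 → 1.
53.312131 eV

The energy levels of He⁺ are E_n = -13.6057 × 2² / n² eV.

First transition (7 → 2):
ΔE₁ = |E_2 - E_7|
ΔE₁ = |-13.605700000000 - (-1.110669387755)| = 12.495030612 eV

Second transition (2 → 1):
ΔE₂ = |E_1 - E_2|
ΔE₂ = |-54.422800000000 - (-13.605700000000)| = 40.817100000 eV

Total energy released:
E_total = ΔE₁ + ΔE₂ = 12.495030612 + 40.817100000 = 53.312131 eV

Note: This equals the direct transition 7 → 1: 53.312131 eV ✓
Energy is conserved regardless of the path taken.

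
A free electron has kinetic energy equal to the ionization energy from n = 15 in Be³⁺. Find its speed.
5.83385e+05 m/s (or 0.19% of c)

The binding energy at n = 15 for Be³⁺ is:
E_15 = -13.6057 × 4²/15² = -0.967516444 eV
|E_15| = 0.967516444 eV

Convert to Joules:
KE = 0.967516444 eV × (1.602177 × 10⁻¹⁹ J/eV) = 1.5501326e-19 J

Using KE = ½mv²:
v = √(2·KE/m_e)
v = √(2 × 1.5501326e-19 J / 9.10938 × 10⁻³¹ kg)
v = 5.83385e+05 m/s

This is approximately 0.19% the speed of light.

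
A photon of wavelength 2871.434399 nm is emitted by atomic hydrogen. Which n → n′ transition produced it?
n = 11 → n = 5

First, find the photon energy from the wavelength (hc = 1239.84 eV·nm):
E = hc/λ = 1239.84 eV·nm / 2871.434399 nm = 0.43178420 eV

The energy levels of hydrogen satisfy E_n = -13.6057 / n² eV, so an emission n_i → n_f releases
ΔE = 13.6057 × (1/n_f² − 1/n_i²) eV.

Setting ΔE equal to the photon energy:
1/n_f² − 1/n_i² = 0.43178420 / 13.6057 = 0.031735537

Since 1/n_i² must be positive, we need 1/n_f² > 0.031735537, i.e. n_f ≤ 5. For each allowed n_f, solve n_i = (1/n_f² − 0.031735537)^(−1/2) and check whether it is a whole number:
  n_f = 1: 1/n_i² = 1.000000000 − 0.031735537 = 0.968264463 → n_i = 1.016  (not an integer) ✗
  n_f = 2: 1/n_i² = 0.250000000 − 0.031735537 = 0.218264463 → n_i = 2.140  (not an integer) ✗
  n_f = 3: 1/n_i² = 0.111111111 − 0.031735537 = 0.079375574 → n_i = 3.549  (not an integer) ✗
  n_f = 4: 1/n_i² = 0.062500000 − 0.031735537 = 0.030764463 → n_i = 5.701  (not an integer) ✗
  n_f = 5: 1/n_i² = 0.040000000 − 0.031735537 = 0.008264463 → n_i = 11.000  → integer, n_i = 11 ✓

Only n_f = 5 gives an integer upper level, n_i = 11.

The transition is from n = 11 to n = 5 (emission).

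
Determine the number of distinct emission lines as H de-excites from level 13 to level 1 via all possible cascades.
78

The electron can occupy levels n = 1, 2, ..., 13 during de-excitation — that is m = 13 - 1 + 1 = 13 distinct levels.

The number of distinct spectral lines equals the number of ways to choose 2 of these m levels (each pair gives one possible emission transition):

Number of lines = m(m-1)/2 = 13×12/2 = 78

These correspond to all possible transitions between the 13 levels:
13 → 12, 13 → 11, 13 → 10, 13 → 9, 13 → 8, 13 → 7, 13 → 6, 13 → 5...

Each transition produces a photon with a unique energy (and thus wavelength). This count does not depend on Z.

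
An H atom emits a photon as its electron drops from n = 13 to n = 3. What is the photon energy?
1.4312 eV

The energy levels are E_n = -13.6057 eV / n².

Energy at n = 13: E_13 = -13.6057 / 13² = -0.0805071 eV
Energy at n = 3: E_3 = -13.6057 / 3² = -1.5117444 eV

For emission (electron falling to lower state), the photon energy is:
E_photon = E_13 - E_3 = |-0.0805071 - (-1.5117444)|
E_photon = 1.4312 eV

This energy is carried away by the emitted photon.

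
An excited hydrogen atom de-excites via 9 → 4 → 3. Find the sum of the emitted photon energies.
1.344 eV

The energy levels of hydrogen are E_n = -13.6057 / n² eV.

First transition (9 → 4):
ΔE₁ = |E_4 - E_9|
ΔE₁ = |-0.850356250 - (-0.167971605)| = 0.682385 eV

Second transition (4 → 3):
ΔE₂ = |E_3 - E_4|
ΔE₂ = |-1.511744444 - (-0.850356250)| = 0.661388 eV

Total energy released:
E_total = ΔE₁ + ΔE₂ = 0.682385 + 0.661388 = 1.344 eV

Note: This equals the direct transition 9 → 3: 1.344 eV ✓
Energy is conserved regardless of the path taken.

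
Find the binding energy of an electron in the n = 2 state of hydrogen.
3.4014 eV

The ionization energy is the energy needed to remove the electron completely (n → ∞).

For hydrogen, E_n = -13.6057 eV / n².

At n = 2: E_2 = -13.6057 / 2² = -3.4014250 eV
At n = ∞: E_∞ = 0 eV

Ionization energy = E_∞ - E_2 = 0 - (-3.4014250) = 3.4014250 eV
Ionization energy ≈ 3.4014 eV

This is also called the binding energy of the electron in state n = 2.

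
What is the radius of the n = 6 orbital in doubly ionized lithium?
0.6350 nm (or 6.3501 Å)

The Bohr radius formula is:
r_n = n² a₀ / Z

where a₀ = 0.0529177 nm is the Bohr radius.

For Li²⁺ (Z = 3) at n = 6:
r_6 = 6² × 0.0529177 nm / 3
r_6 = 36 × 0.0529177 nm / 3
r_6 = 1.90504 nm / 3
r_6 = 0.6350 nm

The electron orbits at approximately 0.6350 nm from the nucleus.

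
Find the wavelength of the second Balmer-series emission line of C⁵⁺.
13.500224 nm

The lines of a series are numbered from the longest wavelength (smallest ΔE) outward; the second line is the transition from n = n_f + 2 to n_f.
The Balmer series has all transitions ending at n_f = 2.

For C⁵⁺ (Z = 6), the second line (β-line) is the jump from n = 4 to n = 2:
E_4 = -13.6057 × 6² / 4² = -30.61282500 eV
E_2 = -13.6057 × 6² / 2² = -122.45130000 eV
ΔE = E_4 - E_2 = 91.83847500 eV

λ = hc/E = 1239.84 eV·nm / 91.83847500 eV
λ = 13.500224 nm

This is the β-line of the Balmer series in C⁵⁺.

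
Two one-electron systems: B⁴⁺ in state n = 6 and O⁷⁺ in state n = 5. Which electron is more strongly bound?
O⁷⁺ at n = 5 (E = -34.83 eV)

Using E_n = -13.6057 Z² / n² eV:

B⁴⁺ (Z = 5) at n = 6:
E = -13.6057 × 5² / 6² = -13.6057 × 25 / 36 = -9.44840 eV

O⁷⁺ (Z = 8) at n = 5:
E = -13.6057 × 8² / 5² = -13.6057 × 64 / 25 = -34.83059 eV

Since -34.83059 eV < -9.44840 eV,
O⁷⁺ at n = 5 is more tightly bound (requires more energy to ionize).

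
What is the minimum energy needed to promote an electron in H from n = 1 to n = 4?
12.755 eV

The energy levels of a hydrogen-like atom are E_n = -13.6057 eV / n².

Energy at n = 1: E_1 = -13.6057 / 1² = -13.605700 eV
Energy at n = 4: E_4 = -13.6057 / 4² = -0.850356 eV

The excitation energy is the difference:
ΔE = E_4 - E_1
ΔE = -0.850356 - (-13.605700)
ΔE = 12.755 eV

Since this is positive, energy must be absorbed (photon absorption).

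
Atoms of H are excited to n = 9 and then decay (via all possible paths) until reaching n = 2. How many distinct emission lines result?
28

The electron can occupy levels n = 2, 3, ..., 9 during de-excitation — that is m = 9 - 2 + 1 = 8 distinct levels.

The number of distinct spectral lines equals the number of ways to choose 2 of these m levels (each pair gives one possible emission transition):

Number of lines = m(m-1)/2 = 8×7/2 = 28

These correspond to all possible transitions between the 8 levels:
9 → 8, 9 → 7, 9 → 6, 9 → 5, 9 → 4, 9 → 3, 9 → 2, 8 → 7...

Each transition produces a photon with a unique energy (and thus wavelength). This count does not depend on Z.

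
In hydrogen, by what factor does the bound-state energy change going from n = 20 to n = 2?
100.00

Using E_n = -13.6057 Z² / n² eV with Z = 1:

E_2 = -13.6057 / 2² = -13.6057 / 4 = -3.40142500 eV
E_20 = -13.6057 / 20² = -13.6057 / 400 = -0.03401425 eV

The ratio is:
E_2/E_20 = (-3.40142500) / (-0.03401425)
E_2/E_20 = (-13.6057/4) / (-13.6057/400)
E_2/E_20 = 400/4
E_2/E_20 = 100.00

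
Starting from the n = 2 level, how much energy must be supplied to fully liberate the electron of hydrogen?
3.401 eV

The ionization energy is the energy needed to remove the electron completely (n → ∞).

For hydrogen, E_n = -13.6057 eV / n².

At n = 2: E_2 = -13.6057 / 2² = -3.401425 eV
At n = ∞: E_∞ = 0 eV

Ionization energy = E_∞ - E_2 = 0 - (-3.401425) = 3.401425 eV
Ionization energy ≈ 3.401 eV

This is also called the binding energy of the electron in state n = 2.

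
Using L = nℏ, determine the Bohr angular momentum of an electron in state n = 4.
4.2183e-34 J·s (or 4ℏ)

In the Bohr model, angular momentum is quantized:
L = nℏ

where ℏ = h/(2π) = 1.054572e-34 J·s

For n = 4:
L = 4 × 1.054572e-34 J·s
L = 4.2183e-34 J·s

This can also be written as L = 4ℏ.
The angular momentum is an integer multiple of the reduced Planck constant.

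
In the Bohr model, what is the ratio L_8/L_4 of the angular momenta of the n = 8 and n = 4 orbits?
2.000000

In the Bohr model, L_n = nℏ, so the ratio is purely the ratio of quantum numbers:

L_8/L_4 = 8ℏ / 4ℏ = 8/4 = 2.000000

The angular momentum scales linearly with n.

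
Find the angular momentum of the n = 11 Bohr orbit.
1.160e-33 J·s (or 11ℏ)

In the Bohr model, angular momentum is quantized:
L = nℏ

where ℏ = h/(2π) = 1.05457e-34 J·s

For n = 11:
L = 11 × 1.05457e-34 J·s
L = 1.160e-33 J·s

This can also be written as L = 11ℏ.
The angular momentum is an integer multiple of the reduced Planck constant.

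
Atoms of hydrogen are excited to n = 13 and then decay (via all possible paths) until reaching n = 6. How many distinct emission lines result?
28

The electron can occupy levels n = 6, 7, ..., 13 during de-excitation — that is m = 13 - 6 + 1 = 8 distinct levels.

The number of distinct spectral lines equals the number of ways to choose 2 of these m levels (each pair gives one possible emission transition):

Number of lines = m(m-1)/2 = 8×7/2 = 28

These correspond to all possible transitions between the 8 levels:
13 → 12, 13 → 11, 13 → 10, 13 → 9, 13 → 8, 13 → 7, 13 → 6, 12 → 11...

Each transition produces a photon with a unique energy (and thus wavelength). This count does not depend on Z.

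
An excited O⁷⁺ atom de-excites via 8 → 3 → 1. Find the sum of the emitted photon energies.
857.159 eV

The energy levels of O⁷⁺ are E_n = -13.6057 × 8² / n² eV.

First transition (8 → 3):
ΔE₁ = |E_3 - E_8|
ΔE₁ = |-96.751644444 - (-13.605700000)| = 83.145944 eV

Second transition (3 → 1):
ΔE₂ = |E_1 - E_3|
ΔE₂ = |-870.764800000 - (-96.751644444)| = 774.013156 eV

Total energy released:
E_total = ΔE₁ + ΔE₂ = 83.145944 + 774.013156 = 857.159 eV

Note: This equals the direct transition 8 → 1: 857.159 eV ✓
Energy is conserved regardless of the path taken.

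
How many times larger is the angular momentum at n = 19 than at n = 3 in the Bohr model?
6.3333

In the Bohr model, L_n = nℏ, so the ratio is purely the ratio of quantum numbers:

L_19/L_3 = 19ℏ / 3ℏ = 19/3 = 6.3333

The angular momentum scales linearly with n.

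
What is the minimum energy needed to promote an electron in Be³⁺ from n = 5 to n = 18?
8.03576 eV

The energy levels of a hydrogen-like atom are E_n = -13.6057 Z² eV / n².

Energy at n = 5: E_5 = -13.6057 × 4² / 5² = -8.70764800 eV
Energy at n = 18: E_18 = -13.6057 × 4² / 18² = -0.67188642 eV

The excitation energy is the difference:
ΔE = E_18 - E_5
ΔE = -0.67188642 - (-8.70764800)
ΔE = 8.03576 eV

Since this is positive, energy must be absorbed (photon absorption).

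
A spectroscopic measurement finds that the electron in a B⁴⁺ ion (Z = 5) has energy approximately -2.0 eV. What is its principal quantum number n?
n = 13

The exact energy levels follow E_n = -13.6057 Z² / n² eV with Z = 5.

The measured value (-2.0 eV) is reported to only 2 significant figures, so we must test candidate n values and see which one matches to that precision.

Candidate energies:
  n = 11:  E = -13.6057 × 5² / 11² = -2.811095 eV
  n = 12:  E = -13.6057 × 5² / 12² = -2.362101 eV
  n = 13:  E = -13.6057 × 5² / 13² = -2.012678 eV  ← matches
  n = 14:  E = -13.6057 × 5² / 14² = -1.735421 eV
  n = 15:  E = -13.6057 × 5² / 15² = -1.511744 eV

Checking against the measurement of -2.0 eV (2 sig figs), only n = 13 agrees:
E_13 = -2.012678 eV, which rounds to -2.0 eV ✓

Therefore n = 13.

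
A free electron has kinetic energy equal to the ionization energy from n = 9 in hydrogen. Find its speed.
2.431e+05 m/s (or 0.081% of c)

The binding energy at n = 9 for hydrogen is:
E_9 = -13.6057/9² = -0.1679716 eV
|E_9| = 0.1679716 eV

Convert to Joules:
KE = 0.1679716 eV × (1.602177 × 10⁻¹⁹ J/eV) = 2.69120e-20 J

Using KE = ½mv²:
v = √(2·KE/m_e)
v = √(2 × 2.69120e-20 J / 9.10938 × 10⁻³¹ kg)
v = 2.431e+05 m/s

This is approximately 0.081% the speed of light.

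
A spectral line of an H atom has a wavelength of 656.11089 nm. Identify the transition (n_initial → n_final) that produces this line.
n = 3 → n = 2

First, find the photon energy from the wavelength (hc = 1239.84 eV·nm):
E = hc/λ = 1239.84 eV·nm / 656.11089 nm = 1.8896806 eV

The energy levels of hydrogen satisfy E_n = -13.6057 / n² eV, so an emission n_i → n_f releases
ΔE = 13.6057 × (1/n_f² − 1/n_i²) eV.

Setting ΔE equal to the photon energy:
1/n_f² − 1/n_i² = 1.8896806 / 13.6057 = 0.13888889

Since 1/n_i² must be positive, we need 1/n_f² > 0.13888889, i.e. n_f ≤ 2. For each allowed n_f, solve n_i = (1/n_f² − 0.13888889)^(−1/2) and check whether it is a whole number:
  n_f = 1: 1/n_i² = 1.00000000 − 0.13888889 = 0.86111111 → n_i = 1.078  (not an integer) ✗
  n_f = 2: 1/n_i² = 0.25000000 − 0.13888889 = 0.11111111 → n_i = 3.000  → integer, n_i = 3 ✓

Only n_f = 2 gives an integer upper level, n_i = 3.

The transition is from n = 3 to n = 2 (emission).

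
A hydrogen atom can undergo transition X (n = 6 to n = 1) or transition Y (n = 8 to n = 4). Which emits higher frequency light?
6 → 1

Calculate the energy for each transition:

Transition 6 → 1:
ΔE₁ = |E_1 - E_6| = |-13.6057/1² - (-13.6057/6²)|
ΔE₁ = |-13.6057000000 - (-0.3779361111)| = 13.2277639 eV

Transition 8 → 4:
ΔE₂ = |E_4 - E_8| = |-13.6057/4² - (-13.6057/8²)|
ΔE₂ = |-0.8503562500 - (-0.2125890625)| = 0.6377672 eV

Since 13.2277639 eV > 0.6377672 eV, the transition 6 → 1 emits the more energetic photon.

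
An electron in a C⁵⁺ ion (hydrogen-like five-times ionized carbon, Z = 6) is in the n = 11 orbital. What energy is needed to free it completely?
4.048 eV

The ionization energy is the energy needed to remove the electron completely (n → ∞).

For a hydrogen-like ion with Z = 6, E_n = -13.6057 Z² / n² eV.

At n = 11: E_11 = -13.6057 × 6² / 11² = -4.047977 eV
At n = ∞: E_∞ = 0 eV

Ionization energy = E_∞ - E_11 = 0 - (-4.047977) = 4.047977 eV
Ionization energy ≈ 4.048 eV

This is also called the binding energy of the electron in state n = 11.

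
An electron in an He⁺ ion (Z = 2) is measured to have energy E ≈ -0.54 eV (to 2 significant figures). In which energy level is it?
n = 10

The exact energy levels follow E_n = -13.6057 Z² / n² eV with Z = 2.

The measured value (-0.54 eV) is reported to only 2 significant figures, so we must test candidate n values and see which one matches to that precision.

Candidate energies:
  n = 8:  E = -13.6057 × 2² / 8² = -0.85036 eV
  n = 9:  E = -13.6057 × 2² / 9² = -0.67189 eV
  n = 10:  E = -13.6057 × 2² / 10² = -0.54423 eV  ← matches
  n = 11:  E = -13.6057 × 2² / 11² = -0.44978 eV
  n = 12:  E = -13.6057 × 2² / 12² = -0.37794 eV

Checking against the measurement of -0.54 eV (2 sig figs), only n = 10 agrees:
E_10 = -0.54423 eV, which rounds to -0.54 eV ✓

Therefore n = 10.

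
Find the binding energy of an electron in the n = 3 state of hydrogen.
1.5117 eV

The ionization energy is the energy needed to remove the electron completely (n → ∞).

For hydrogen, E_n = -13.6057 eV / n².

At n = 3: E_3 = -13.6057 / 3² = -1.5117444 eV
At n = ∞: E_∞ = 0 eV

Ionization energy = E_∞ - E_3 = 0 - (-1.5117444) = 1.5117444 eV
Ionization energy ≈ 1.5117 eV

This is also called the binding energy of the electron in state n = 3.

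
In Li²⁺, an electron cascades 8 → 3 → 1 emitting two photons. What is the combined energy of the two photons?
120.53800 eV

The energy levels of Li²⁺ are E_n = -13.6057 × 3² / n² eV.

First transition (8 → 3):
ΔE₁ = |E_3 - E_8|
ΔE₁ = |-13.60570000000 - (-1.91330156250)| = 11.69239844 eV

Second transition (3 → 1):
ΔE₂ = |E_1 - E_3|
ΔE₂ = |-122.45130000000 - (-13.60570000000)| = 108.84560000 eV

Total energy released:
E_total = ΔE₁ + ΔE₂ = 11.69239844 + 108.84560000 = 120.53800 eV

Note: This equals the direct transition 8 → 1: 120.53800 eV ✓
Energy is conserved regardless of the path taken.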